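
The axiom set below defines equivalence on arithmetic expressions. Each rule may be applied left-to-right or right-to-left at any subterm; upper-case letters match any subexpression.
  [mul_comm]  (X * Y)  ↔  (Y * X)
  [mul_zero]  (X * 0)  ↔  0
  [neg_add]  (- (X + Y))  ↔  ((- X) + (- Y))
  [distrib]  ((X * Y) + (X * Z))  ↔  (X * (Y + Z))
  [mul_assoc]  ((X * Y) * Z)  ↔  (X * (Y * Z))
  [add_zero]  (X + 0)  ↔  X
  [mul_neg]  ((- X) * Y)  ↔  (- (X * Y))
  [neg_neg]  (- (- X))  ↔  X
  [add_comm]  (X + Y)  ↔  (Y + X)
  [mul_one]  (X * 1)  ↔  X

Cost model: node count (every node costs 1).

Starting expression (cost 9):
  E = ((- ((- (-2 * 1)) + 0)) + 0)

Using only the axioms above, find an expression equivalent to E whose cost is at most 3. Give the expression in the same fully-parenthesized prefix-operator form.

(- (- -2))   [cost 3]

step 1: add_zero (→) rewrites ((- (-2 * 1)) + 0) into (- (-2 * 1)), now ((- (- (-2 * 1))) + 0)
step 2: mul_one (→) rewrites (-2 * 1) into -2, now ((- (- -2)) + 0)
step 3: add_zero (→) rewrites ((- (- -2)) + 0) into (- (- -2)), reaching cost 3 (bound 3)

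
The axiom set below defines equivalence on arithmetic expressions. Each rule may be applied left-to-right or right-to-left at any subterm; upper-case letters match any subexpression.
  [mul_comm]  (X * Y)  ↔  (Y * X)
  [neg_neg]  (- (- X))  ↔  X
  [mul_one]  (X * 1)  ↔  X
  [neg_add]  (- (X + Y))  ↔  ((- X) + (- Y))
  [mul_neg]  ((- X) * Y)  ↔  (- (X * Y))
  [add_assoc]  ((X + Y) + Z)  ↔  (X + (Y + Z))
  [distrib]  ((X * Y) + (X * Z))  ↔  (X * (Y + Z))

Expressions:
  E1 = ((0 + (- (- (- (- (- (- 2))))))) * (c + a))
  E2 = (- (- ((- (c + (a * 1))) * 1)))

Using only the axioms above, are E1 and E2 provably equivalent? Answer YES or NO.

The axioms are sound identities: if E1 ↔* E2 then E1 and E2 evaluate identically under any assignment.
Under a=0, c=1: E1 evaluates to 2, E2 to -1. Distinct ⇒ no rewrite sequence connects them.

NO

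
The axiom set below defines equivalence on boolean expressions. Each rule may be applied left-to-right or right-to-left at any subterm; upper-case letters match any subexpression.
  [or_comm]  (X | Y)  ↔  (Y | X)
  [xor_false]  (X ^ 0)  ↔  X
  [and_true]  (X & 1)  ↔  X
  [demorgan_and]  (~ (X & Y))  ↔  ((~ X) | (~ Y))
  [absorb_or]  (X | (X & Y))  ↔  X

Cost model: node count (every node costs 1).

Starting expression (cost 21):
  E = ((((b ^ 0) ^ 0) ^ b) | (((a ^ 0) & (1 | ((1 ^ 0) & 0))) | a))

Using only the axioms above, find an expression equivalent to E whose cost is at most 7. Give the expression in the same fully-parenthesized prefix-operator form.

((b ^ b) | (a | a))   [cost 7]

step 1: xor_false (→) rewrites (1 ^ 0) into 1, now ((((b ^ 0) ^ 0) ^ b) | (((a ^ 0) & (1 | (1 & 0))) | a))
step 2: xor_false (→) rewrites (b ^ 0) into b, now (((b ^ 0) ^ b) | (((a ^ 0) & (1 | (1 & 0))) | a))
step 3: absorb_or (→) rewrites (1 | (1 & 0)) into 1, now (((b ^ 0) ^ b) | (((a ^ 0) & 1) | a))
step 4: and_true (→) rewrites ((a ^ 0) & 1) into (a ^ 0), now (((b ^ 0) ^ b) | ((a ^ 0) | a))
step 5: xor_false (→) rewrites (a ^ 0) into a, now (((b ^ 0) ^ b) | (a | a))
step 6: xor_false (→) rewrites (b ^ 0) into b, reaching cost 7 (bound 7)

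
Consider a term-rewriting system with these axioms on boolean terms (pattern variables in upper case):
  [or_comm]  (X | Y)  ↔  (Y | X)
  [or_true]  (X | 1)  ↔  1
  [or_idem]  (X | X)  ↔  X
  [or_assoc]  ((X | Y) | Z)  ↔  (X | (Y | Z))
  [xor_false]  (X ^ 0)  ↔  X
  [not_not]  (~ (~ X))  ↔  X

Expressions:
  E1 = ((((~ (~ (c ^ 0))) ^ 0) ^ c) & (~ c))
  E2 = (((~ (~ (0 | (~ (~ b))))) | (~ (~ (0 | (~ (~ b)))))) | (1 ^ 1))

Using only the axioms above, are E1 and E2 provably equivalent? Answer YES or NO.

All listed rules preserve value, hence provable equivalence implies equal values everywhere; look for a separating assignment.
b=1, c=0 gives E1 ↦ 0, E2 ↦ 1; values differ ⇒ not provably equivalent.

NO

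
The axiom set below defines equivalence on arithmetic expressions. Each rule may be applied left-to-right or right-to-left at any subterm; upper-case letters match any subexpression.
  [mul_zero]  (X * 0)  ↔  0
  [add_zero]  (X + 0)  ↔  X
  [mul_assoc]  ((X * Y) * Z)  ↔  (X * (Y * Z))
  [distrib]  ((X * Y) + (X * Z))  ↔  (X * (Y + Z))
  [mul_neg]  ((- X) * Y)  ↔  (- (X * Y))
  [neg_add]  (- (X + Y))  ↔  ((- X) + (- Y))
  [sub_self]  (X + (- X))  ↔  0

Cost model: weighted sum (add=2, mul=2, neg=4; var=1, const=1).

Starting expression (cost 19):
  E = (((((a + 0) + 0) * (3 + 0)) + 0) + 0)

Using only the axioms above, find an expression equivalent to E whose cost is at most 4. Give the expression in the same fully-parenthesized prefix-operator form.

1. [add_zero →] (((((a + 0) + 0) * (3 + 0)) + 0) + 0)  →  ((((a + 0) + 0) * (3 + 0)) + 0)
2. [add_zero →] ((a + 0) + 0)  →  (a + 0);  E = (((a + 0) * (3 + 0)) + 0)
3. [add_zero →] (3 + 0)  →  3;  E = (((a + 0) * 3) + 0)
4. [add_zero →] (((a + 0) * 3) + 0)  →  ((a + 0) * 3)
5. [add_zero →] (a + 0)  →  a;  cost 4 ≤ 4, done

(a * 3)   [cost 4]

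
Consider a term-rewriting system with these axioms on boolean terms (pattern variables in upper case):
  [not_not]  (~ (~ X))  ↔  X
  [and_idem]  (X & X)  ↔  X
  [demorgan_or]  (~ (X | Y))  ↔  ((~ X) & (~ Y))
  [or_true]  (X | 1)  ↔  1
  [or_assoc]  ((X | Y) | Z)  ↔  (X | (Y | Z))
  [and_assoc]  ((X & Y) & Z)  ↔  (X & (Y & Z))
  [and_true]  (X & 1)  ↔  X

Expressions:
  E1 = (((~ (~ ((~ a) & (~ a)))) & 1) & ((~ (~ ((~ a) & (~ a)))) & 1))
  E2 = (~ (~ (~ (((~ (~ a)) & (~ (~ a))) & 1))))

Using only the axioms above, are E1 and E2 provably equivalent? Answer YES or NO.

1. [and_idem →] (((~ (~ ((~ a) & (~ a)))) & 1) & ((~ (~ ((~ a) & (~ a)))) & 1))  →  ((~ (~ ((~ a) & (~ a)))) & 1)
2. [and_true →] ((~ (~ ((~ a) & (~ a)))) & 1)  →  (~ (~ ((~ a) & (~ a))))
3. [and_idem →] ((~ a) & (~ a))  →  (~ a);  E1 = (~ (~ (~ a)))
4. [not_not →] (~ (~ a))  →  a;  E1 = (~ a)
5. [and_true ←] a  →  (a & 1);  E1 = (~ (a & 1))
6. [not_not ←] a  →  (~ (~ a));  E1 = (~ ((~ (~ a)) & 1))
7. [and_idem ←] (~ (~ a))  →  ((~ (~ a)) & (~ (~ a)));  E1 = (~ (((~ (~ a)) & (~ (~ a))) & 1))
8. [not_not ←] (((~ (~ a)) & (~ (~ a))) & 1)  →  (~ (~ (((~ (~ a)) & (~ (~ a))) & 1)));  this is E2

YES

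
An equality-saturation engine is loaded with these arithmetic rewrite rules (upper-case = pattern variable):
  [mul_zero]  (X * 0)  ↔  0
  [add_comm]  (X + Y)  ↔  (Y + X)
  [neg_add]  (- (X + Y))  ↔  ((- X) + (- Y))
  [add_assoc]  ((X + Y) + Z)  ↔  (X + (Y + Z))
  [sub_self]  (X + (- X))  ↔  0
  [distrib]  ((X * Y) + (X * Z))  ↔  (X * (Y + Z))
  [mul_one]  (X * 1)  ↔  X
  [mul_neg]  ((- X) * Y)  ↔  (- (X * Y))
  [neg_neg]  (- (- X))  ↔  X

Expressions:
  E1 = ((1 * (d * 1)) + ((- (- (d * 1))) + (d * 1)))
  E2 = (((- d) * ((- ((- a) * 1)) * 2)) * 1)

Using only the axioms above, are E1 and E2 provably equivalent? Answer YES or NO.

The axioms are sound identities: if E1 ↔* E2 then E1 and E2 evaluate identically under any assignment.
Under a=0, d=1: E1 evaluates to 3, E2 to 0. Distinct ⇒ no rewrite sequence connects them.

NO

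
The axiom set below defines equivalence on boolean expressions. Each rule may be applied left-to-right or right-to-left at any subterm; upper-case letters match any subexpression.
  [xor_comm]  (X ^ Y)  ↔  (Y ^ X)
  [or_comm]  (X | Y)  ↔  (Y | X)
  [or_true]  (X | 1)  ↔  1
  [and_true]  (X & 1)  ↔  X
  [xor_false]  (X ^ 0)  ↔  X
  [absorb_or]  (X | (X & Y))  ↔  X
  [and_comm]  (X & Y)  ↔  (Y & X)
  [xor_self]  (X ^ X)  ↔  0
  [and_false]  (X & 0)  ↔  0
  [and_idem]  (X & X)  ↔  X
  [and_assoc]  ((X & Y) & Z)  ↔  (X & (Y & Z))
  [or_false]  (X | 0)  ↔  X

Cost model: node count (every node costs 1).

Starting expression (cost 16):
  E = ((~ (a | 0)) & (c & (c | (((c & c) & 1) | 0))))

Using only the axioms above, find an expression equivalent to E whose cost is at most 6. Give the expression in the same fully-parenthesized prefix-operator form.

((~ a) & (c & c))   [cost 6]

step 1: and_true (→) rewrites ((c & c) & 1) into (c & c), now ((~ (a | 0)) & (c & (c | ((c & c) | 0))))
step 2: or_false (→) rewrites ((c & c) | 0) into (c & c), now ((~ (a | 0)) & (c & (c | (c & c))))
step 3: or_false (→) rewrites (a | 0) into a, now ((~ a) & (c & (c | (c & c))))
step 4: absorb_or (→) rewrites (c | (c & c)) into c, reaching cost 6 (bound 6)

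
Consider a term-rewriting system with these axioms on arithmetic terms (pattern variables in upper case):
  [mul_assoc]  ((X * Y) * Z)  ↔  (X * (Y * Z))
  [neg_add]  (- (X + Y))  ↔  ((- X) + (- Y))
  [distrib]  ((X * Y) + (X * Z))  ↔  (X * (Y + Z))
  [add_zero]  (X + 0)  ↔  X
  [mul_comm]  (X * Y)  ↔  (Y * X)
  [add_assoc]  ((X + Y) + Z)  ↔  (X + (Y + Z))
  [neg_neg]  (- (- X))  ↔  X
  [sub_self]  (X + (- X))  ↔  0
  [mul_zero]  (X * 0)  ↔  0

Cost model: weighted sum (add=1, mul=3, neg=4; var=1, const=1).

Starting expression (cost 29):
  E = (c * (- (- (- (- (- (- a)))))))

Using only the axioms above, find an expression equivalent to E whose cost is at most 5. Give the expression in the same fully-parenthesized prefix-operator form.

(c * a)   [cost 5]

step 1: neg_neg (→) rewrites (- (- (- (- (- (- a)))))) into (- (- (- (- a)))), now (c * (- (- (- (- a)))))
step 2: neg_neg (→) rewrites (- (- (- a))) into (- a), now (c * (- (- a)))
step 3: neg_neg (→) rewrites (- (- a)) into a, reaching cost 5 (bound 5)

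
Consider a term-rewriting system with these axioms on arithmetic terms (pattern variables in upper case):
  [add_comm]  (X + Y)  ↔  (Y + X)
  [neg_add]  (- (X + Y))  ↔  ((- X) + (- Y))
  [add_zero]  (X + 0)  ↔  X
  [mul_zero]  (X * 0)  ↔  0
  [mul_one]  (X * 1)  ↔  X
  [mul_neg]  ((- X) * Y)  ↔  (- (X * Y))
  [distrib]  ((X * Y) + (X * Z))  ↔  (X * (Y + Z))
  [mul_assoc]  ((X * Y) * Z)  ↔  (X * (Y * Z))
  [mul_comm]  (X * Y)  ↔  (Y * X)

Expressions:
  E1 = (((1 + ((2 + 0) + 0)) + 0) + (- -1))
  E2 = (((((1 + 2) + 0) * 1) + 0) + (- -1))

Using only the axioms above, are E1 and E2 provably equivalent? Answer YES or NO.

YES

(1) ((1 + ((2 + 0) + 0)) + 0)  =[add_zero →]=  (1 + ((2 + 0) + 0))    ⊢ ((1 + ((2 + 0) + 0)) + (- -1))
(2) (2 + 0)  =[add_zero →]=  2    ⊢ ((1 + (2 + 0)) + (- -1))
(3) (2 + 0)  =[add_zero →]=  2    ⊢ ((1 + 2) + (- -1))
(4) (1 + 2)  =[add_zero ←]=  ((1 + 2) + 0)    ⊢ (((1 + 2) + 0) + (- -1))
(5) (1 + 2)  =[mul_one ←]=  ((1 + 2) * 1)    ⊢ ((((1 + 2) * 1) + 0) + (- -1))
(6) (1 + 2)  =[add_zero ←]=  ((1 + 2) + 0)    ⊢ E2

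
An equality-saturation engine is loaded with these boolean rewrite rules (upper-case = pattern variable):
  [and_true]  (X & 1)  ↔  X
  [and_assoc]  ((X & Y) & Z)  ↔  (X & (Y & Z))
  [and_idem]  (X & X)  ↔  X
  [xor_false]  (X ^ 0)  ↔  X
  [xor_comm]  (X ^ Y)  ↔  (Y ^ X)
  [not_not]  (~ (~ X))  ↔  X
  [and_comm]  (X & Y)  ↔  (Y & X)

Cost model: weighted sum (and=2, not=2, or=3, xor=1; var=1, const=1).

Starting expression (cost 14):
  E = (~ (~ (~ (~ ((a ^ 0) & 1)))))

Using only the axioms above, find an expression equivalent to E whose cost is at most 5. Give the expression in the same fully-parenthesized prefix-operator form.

step 1: xor_false (→) rewrites (a ^ 0) into a, now (~ (~ (~ (~ (a & 1)))))
step 2: not_not (→) rewrites (~ (~ (~ (a & 1)))) into (~ (a & 1)), now (~ (~ (a & 1)))
step 3: and_true (→) rewrites (a & 1) into a, reaching cost 5 (bound 5)

(~ (~ a))   [cost 5]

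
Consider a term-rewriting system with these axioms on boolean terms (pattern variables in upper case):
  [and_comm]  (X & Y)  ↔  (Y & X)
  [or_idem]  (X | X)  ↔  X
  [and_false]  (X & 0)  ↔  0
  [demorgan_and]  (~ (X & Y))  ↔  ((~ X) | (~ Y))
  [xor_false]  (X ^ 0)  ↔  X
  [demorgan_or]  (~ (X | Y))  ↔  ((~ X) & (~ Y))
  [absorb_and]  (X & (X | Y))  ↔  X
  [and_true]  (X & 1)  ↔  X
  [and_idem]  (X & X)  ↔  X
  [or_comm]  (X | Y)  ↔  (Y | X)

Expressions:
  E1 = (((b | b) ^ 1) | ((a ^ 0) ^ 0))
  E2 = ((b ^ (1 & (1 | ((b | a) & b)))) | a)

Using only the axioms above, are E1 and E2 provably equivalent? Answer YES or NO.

YES

(1) ((a ^ 0) ^ 0)  =[xor_false →]=  (a ^ 0)    ⊢ (((b | b) ^ 1) | (a ^ 0))
(2) (b | b)  =[or_idem →]=  b    ⊢ ((b ^ 1) | (a ^ 0))
(3) (a ^ 0)  =[xor_false →]=  a    ⊢ ((b ^ 1) | a)
(4) 1  =[absorb_and ←]=  (1 & (1 | b))    ⊢ ((b ^ (1 & (1 | b))) | a)
(5) b  =[absorb_and ←]=  (b & (b | a))    ⊢ ((b ^ (1 & (1 | (b & (b | a))))) | a)
(6) (b & (b | a))  =[and_comm →]=  ((b | a) & b)    ⊢ E2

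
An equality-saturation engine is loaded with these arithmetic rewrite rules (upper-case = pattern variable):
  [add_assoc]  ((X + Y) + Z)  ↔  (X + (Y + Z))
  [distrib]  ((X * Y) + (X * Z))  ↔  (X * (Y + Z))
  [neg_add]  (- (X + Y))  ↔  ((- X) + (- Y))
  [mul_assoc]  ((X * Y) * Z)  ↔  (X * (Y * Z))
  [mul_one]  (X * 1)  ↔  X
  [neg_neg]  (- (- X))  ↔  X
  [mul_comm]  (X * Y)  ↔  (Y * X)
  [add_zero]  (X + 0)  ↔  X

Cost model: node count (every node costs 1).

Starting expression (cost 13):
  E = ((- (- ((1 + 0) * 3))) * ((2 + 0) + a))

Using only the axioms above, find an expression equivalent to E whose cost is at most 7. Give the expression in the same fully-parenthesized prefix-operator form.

((1 * 3) * (2 + a))   [cost 7]

(1) (1 + 0)  =[add_zero →]=  1    ⊢ ((- (- (1 * 3))) * ((2 + 0) + a))
(2) (- (- (1 * 3)))  =[neg_neg →]=  (1 * 3)    ⊢ ((1 * 3) * ((2 + 0) + a))
(3) (2 + 0)  =[add_zero →]=  2    ⊢ cost 7, within 7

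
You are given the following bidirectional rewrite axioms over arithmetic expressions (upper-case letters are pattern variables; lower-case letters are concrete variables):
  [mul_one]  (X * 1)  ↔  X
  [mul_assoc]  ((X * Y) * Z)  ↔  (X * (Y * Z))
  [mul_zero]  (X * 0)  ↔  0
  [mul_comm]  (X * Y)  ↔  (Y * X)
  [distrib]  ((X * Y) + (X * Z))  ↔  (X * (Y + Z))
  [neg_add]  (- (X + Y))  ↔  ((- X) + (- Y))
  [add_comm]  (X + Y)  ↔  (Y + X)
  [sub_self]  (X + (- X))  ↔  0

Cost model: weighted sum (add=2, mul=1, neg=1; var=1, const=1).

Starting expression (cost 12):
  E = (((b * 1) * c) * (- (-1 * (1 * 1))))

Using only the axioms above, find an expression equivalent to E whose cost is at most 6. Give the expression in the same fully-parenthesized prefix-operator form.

(1) (1 * 1)  =[mul_one →]=  1    ⊢ (((b * 1) * c) * (- (-1 * 1)))
(2) (((b * 1) * c) * (- (-1 * 1)))  =[mul_comm →]=  ((- (-1 * 1)) * ((b * 1) * c))
(3) (b * 1)  =[mul_one →]=  b    ⊢ ((- (-1 * 1)) * (b * c))
(4) (-1 * 1)  =[mul_one →]=  -1    ⊢ cost 6, within 6

((- -1) * (b * c))   [cost 6]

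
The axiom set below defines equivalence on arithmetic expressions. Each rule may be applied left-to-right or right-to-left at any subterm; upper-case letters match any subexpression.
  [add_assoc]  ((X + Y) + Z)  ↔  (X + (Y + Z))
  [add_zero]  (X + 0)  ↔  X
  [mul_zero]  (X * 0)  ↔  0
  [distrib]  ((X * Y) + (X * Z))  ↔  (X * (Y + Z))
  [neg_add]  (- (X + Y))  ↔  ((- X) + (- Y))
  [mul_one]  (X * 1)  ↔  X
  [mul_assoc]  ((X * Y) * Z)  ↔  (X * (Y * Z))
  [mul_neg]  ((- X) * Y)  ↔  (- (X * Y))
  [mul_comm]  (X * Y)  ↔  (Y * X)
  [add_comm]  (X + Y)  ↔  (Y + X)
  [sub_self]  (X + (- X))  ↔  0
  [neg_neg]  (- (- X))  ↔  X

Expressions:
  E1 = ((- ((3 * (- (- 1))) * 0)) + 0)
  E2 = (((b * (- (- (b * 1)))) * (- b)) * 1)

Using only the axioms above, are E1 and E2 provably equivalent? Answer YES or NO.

The axioms are sound identities: if E1 ↔* E2 then E1 and E2 evaluate identically under any assignment.
Under b=1: E1 evaluates to 0, E2 to -1. Distinct ⇒ no rewrite sequence connects them.

NO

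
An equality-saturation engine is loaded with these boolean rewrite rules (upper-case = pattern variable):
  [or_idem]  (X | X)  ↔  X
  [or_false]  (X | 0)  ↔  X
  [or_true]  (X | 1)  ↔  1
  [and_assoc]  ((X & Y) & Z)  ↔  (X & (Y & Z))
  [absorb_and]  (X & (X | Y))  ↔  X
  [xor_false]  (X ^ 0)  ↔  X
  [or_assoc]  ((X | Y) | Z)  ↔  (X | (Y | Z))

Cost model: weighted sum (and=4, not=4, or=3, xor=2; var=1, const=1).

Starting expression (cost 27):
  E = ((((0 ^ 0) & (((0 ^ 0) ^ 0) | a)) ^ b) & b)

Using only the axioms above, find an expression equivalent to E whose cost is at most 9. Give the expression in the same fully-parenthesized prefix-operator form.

((0 ^ b) & b)   [cost 9]

step 1: xor_false (→) rewrites (0 ^ 0) into 0, now ((((0 ^ 0) & ((0 ^ 0) | a)) ^ b) & b)
step 2: absorb_and (→) rewrites ((0 ^ 0) & ((0 ^ 0) | a)) into (0 ^ 0), now (((0 ^ 0) ^ b) & b)
step 3: xor_false (→) rewrites (0 ^ 0) into 0, reaching cost 9 (bound 9)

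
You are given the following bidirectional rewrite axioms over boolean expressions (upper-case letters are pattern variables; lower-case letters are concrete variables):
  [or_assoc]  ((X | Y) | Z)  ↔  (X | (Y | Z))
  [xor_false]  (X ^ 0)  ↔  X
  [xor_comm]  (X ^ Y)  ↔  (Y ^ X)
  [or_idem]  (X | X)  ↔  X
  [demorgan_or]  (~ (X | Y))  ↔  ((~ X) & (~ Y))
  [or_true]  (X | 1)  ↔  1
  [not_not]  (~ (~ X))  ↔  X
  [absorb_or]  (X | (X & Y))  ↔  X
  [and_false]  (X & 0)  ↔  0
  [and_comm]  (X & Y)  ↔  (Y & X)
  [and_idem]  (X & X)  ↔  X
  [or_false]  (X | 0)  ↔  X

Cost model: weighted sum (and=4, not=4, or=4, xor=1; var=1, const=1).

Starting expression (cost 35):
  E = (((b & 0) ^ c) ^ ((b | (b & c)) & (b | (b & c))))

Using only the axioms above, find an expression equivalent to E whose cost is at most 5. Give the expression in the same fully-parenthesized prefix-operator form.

((0 ^ c) ^ b)   [cost 5]

(1) ((b | (b & c)) & (b | (b & c)))  =[and_idem →]=  (b | (b & c))    ⊢ (((b & 0) ^ c) ^ (b | (b & c)))
(2) (b | (b & c))  =[absorb_or →]=  b    ⊢ (((b & 0) ^ c) ^ b)
(3) (b & 0)  =[and_false →]=  0    ⊢ cost 5, within 5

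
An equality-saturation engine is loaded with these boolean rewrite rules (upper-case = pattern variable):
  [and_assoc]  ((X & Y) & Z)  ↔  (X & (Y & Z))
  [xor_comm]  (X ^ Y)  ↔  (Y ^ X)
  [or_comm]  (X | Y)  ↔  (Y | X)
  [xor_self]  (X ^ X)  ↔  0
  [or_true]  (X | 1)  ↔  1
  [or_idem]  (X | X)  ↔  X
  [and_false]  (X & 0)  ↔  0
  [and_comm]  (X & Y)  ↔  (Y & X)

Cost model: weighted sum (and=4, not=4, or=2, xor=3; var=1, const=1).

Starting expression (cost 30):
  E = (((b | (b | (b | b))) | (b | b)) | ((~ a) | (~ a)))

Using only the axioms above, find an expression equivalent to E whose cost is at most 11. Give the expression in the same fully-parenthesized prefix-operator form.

(1) (b | b)  =[or_idem →]=  b    ⊢ (((b | (b | b)) | (b | b)) | ((~ a) | (~ a)))
(2) ((~ a) | (~ a))  =[or_idem →]=  (~ a)    ⊢ (((b | (b | b)) | (b | b)) | (~ a))
(3) (b | b)  =[or_idem →]=  b    ⊢ (((b | b) | (b | b)) | (~ a))
(4) (b | b)  =[or_idem →]=  b    ⊢ ((b | (b | b)) | (~ a))
(5) (b | b)  =[or_idem →]=  b    ⊢ cost 11, within 11

((b | b) | (~ a))   [cost 11]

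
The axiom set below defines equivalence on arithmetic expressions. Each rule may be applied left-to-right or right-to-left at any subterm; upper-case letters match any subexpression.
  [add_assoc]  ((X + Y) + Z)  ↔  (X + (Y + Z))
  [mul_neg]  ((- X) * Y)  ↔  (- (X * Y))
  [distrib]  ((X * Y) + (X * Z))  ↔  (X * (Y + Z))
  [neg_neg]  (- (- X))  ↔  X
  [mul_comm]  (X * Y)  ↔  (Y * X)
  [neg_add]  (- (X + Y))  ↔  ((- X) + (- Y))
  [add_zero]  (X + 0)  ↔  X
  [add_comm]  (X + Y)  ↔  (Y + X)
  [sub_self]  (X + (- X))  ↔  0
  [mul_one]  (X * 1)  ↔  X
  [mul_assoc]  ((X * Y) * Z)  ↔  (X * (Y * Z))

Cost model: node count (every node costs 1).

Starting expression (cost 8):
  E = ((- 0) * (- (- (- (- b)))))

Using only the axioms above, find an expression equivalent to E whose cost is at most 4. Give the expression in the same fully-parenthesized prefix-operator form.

((- 0) * b)   [cost 4]

1. [neg_neg →] (- (- (- b)))  →  (- b);  E = ((- 0) * (- (- b)))
2. [neg_neg →] (- (- b))  →  b;  cost 4 ≤ 4, done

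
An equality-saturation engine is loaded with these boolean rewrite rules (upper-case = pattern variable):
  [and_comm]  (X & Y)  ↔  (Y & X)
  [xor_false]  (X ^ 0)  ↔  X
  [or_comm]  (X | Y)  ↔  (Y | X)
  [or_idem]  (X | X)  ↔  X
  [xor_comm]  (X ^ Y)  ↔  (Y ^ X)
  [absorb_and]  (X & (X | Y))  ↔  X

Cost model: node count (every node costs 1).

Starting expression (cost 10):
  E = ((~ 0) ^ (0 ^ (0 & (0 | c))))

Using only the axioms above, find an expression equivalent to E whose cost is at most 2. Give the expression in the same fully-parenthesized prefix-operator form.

(~ 0)   [cost 2]

1. [absorb_and →] (0 & (0 | c))  →  0;  E = ((~ 0) ^ (0 ^ 0))
2. [xor_false →] (0 ^ 0)  →  0;  E = ((~ 0) ^ 0)
3. [xor_false →] ((~ 0) ^ 0)  →  (~ 0);  cost 2 ≤ 2, done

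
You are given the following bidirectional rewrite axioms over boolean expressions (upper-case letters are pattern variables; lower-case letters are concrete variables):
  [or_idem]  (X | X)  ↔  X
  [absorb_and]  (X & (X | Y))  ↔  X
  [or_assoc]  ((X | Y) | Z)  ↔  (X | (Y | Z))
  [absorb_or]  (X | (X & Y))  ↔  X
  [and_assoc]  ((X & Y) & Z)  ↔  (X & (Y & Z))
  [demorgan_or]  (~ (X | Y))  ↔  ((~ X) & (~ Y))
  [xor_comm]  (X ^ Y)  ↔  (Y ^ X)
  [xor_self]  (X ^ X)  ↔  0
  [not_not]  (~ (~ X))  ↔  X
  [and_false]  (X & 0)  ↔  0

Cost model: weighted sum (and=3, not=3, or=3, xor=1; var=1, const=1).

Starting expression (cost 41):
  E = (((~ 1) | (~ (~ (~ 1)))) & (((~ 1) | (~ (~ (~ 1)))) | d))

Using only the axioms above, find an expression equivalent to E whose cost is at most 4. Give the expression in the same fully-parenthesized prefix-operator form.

(~ 1)   [cost 4]

(1) (((~ 1) | (~ (~ (~ 1)))) & (((~ 1) | (~ (~ (~ 1)))) | d))  =[absorb_and →]=  ((~ 1) | (~ (~ (~ 1))))
(2) (~ (~ 1))  =[not_not →]=  1    ⊢ ((~ 1) | (~ 1))
(3) ((~ 1) | (~ 1))  =[or_idem →]=  (~ 1)    ⊢ cost 4, within 4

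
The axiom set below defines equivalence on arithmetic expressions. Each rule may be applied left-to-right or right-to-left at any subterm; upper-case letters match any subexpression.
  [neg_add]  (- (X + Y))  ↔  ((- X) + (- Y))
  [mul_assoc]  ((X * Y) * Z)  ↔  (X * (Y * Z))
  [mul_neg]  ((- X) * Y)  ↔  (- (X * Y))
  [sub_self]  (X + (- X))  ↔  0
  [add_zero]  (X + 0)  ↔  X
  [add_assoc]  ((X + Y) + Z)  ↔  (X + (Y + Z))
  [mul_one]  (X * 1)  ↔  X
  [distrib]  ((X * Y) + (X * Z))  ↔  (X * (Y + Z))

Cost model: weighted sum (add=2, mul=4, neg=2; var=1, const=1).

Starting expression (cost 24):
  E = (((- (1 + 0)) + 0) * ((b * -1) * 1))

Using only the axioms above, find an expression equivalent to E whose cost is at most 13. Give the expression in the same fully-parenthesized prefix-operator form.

((- 1) * (b * -1))   [cost 13]

1. [add_zero →] ((- (1 + 0)) + 0)  →  (- (1 + 0));  E = ((- (1 + 0)) * ((b * -1) * 1))
2. [add_zero →] (1 + 0)  →  1;  E = ((- 1) * ((b * -1) * 1))
3. [mul_one →] ((b * -1) * 1)  →  (b * -1);  cost 13 ≤ 13, done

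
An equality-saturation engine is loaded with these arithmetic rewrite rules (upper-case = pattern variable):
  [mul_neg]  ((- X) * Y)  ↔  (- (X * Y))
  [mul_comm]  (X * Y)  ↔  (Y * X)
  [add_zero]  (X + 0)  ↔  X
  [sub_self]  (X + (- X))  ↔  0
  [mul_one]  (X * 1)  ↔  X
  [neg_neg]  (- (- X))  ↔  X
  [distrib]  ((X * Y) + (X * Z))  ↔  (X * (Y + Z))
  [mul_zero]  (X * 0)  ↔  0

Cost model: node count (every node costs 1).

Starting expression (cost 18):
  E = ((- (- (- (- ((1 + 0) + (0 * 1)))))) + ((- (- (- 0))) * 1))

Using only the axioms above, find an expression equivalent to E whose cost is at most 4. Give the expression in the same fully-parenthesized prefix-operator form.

(1 + (- 0))   [cost 4]

step 1: neg_neg (→) rewrites (- (- (- ((1 + 0) + (0 * 1))))) into (- ((1 + 0) + (0 * 1))), now ((- (- ((1 + 0) + (0 * 1)))) + ((- (- (- 0))) * 1))
step 2: mul_one (→) rewrites (0 * 1) into 0, now ((- (- ((1 + 0) + 0))) + ((- (- (- 0))) * 1))
step 3: add_zero (→) rewrites ((1 + 0) + 0) into (1 + 0), now ((- (- (1 + 0))) + ((- (- (- 0))) * 1))
step 4: neg_neg (→) rewrites (- (- (1 + 0))) into (1 + 0), now ((1 + 0) + ((- (- (- 0))) * 1))
step 5: add_zero (→) rewrites (1 + 0) into 1, now (1 + ((- (- (- 0))) * 1))
step 6: mul_one (→) rewrites ((- (- (- 0))) * 1) into (- (- (- 0))), now (1 + (- (- (- 0))))
step 7: neg_neg (→) rewrites (- (- 0)) into 0, reaching cost 4 (bound 4)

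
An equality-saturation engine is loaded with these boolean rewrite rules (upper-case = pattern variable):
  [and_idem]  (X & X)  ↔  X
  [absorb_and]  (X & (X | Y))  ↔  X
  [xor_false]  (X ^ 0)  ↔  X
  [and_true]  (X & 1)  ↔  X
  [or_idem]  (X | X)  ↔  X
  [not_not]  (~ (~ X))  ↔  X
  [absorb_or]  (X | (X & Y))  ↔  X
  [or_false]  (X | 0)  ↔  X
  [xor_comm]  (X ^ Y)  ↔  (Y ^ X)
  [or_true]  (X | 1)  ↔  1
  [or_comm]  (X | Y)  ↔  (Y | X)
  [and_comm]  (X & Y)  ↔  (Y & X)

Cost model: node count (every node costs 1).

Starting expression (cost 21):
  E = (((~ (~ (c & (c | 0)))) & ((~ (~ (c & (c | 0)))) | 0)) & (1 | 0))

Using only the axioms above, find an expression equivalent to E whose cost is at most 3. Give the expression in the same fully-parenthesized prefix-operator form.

step 1: absorb_and (→) rewrites ((~ (~ (c & (c | 0)))) & ((~ (~ (c & (c | 0)))) | 0)) into (~ (~ (c & (c | 0)))), now ((~ (~ (c & (c | 0)))) & (1 | 0))
step 2: or_false (→) rewrites (1 | 0) into 1, now ((~ (~ (c & (c | 0)))) & 1)
step 3: absorb_and (→) rewrites (c & (c | 0)) into c, now ((~ (~ c)) & 1)
step 4: not_not (→) rewrites (~ (~ c)) into c, reaching cost 3 (bound 3)

(c & 1)   [cost 3]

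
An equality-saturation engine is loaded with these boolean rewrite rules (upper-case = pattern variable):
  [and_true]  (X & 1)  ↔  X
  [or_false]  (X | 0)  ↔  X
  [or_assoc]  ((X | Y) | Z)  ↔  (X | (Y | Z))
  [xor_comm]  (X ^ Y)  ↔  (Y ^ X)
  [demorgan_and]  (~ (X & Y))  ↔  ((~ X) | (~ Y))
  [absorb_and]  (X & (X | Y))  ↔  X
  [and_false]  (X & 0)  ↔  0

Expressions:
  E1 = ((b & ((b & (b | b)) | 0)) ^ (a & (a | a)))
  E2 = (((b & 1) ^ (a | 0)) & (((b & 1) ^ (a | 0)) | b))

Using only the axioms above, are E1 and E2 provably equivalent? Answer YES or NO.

1. [absorb_and →] (b & (b | b))  →  b;  E1 = ((b & (b | 0)) ^ (a & (a | a)))
2. [absorb_and →] (a & (a | a))  →  a;  E1 = ((b & (b | 0)) ^ a)
3. [absorb_and →] (b & (b | 0))  →  b;  E1 = (b ^ a)
4. [and_true ←] b  →  (b & 1);  E1 = ((b & 1) ^ a)
5. [or_false ←] a  →  (a | 0);  E1 = ((b & 1) ^ (a | 0))
6. [absorb_and ←] ((b & 1) ^ (a | 0))  →  (((b & 1) ^ (a | 0)) & (((b & 1) ^ (a | 0)) | b));  this is E2

YES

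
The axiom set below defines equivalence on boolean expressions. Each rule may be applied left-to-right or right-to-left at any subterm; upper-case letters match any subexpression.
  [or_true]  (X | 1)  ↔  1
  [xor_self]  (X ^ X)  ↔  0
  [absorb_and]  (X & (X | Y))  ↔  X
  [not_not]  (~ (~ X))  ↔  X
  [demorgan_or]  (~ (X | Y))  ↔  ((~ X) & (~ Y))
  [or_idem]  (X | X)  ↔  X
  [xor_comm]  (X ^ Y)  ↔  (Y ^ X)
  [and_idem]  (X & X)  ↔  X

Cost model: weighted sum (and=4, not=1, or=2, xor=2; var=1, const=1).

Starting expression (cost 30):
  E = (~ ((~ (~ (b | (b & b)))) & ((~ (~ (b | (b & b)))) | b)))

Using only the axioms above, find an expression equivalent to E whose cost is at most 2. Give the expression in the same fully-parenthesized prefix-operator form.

step 1: absorb_and (→) rewrites ((~ (~ (b | (b & b)))) & ((~ (~ (b | (b & b)))) | b)) into (~ (~ (b | (b & b)))), now (~ (~ (~ (b | (b & b)))))
step 2: not_not (→) rewrites (~ (~ (b | (b & b)))) into (b | (b & b)), now (~ (b | (b & b)))
step 3: and_idem (→) rewrites (b & b) into b, now (~ (b | b))
step 4: or_idem (→) rewrites (b | b) into b, reaching cost 2 (bound 2)

(~ b)   [cost 2]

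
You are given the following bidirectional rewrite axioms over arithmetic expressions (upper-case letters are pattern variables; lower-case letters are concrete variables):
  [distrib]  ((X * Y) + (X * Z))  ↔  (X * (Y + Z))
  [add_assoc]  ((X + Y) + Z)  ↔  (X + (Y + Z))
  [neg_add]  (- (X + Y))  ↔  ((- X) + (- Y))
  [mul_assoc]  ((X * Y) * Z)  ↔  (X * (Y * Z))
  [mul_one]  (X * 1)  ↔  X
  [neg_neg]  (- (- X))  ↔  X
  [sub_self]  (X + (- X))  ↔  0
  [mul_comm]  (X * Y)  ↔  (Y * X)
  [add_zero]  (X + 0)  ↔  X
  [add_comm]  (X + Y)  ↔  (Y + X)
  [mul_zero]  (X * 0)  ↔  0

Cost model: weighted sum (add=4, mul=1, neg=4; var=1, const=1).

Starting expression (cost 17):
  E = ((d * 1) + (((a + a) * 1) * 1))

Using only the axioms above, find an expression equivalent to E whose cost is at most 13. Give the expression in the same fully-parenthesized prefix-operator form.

((a + a) + (d * 1))   [cost 13]

(1) ((a + a) * 1)  =[mul_one →]=  (a + a)    ⊢ ((d * 1) + ((a + a) * 1))
(2) ((d * 1) + ((a + a) * 1))  =[add_comm →]=  (((a + a) * 1) + (d * 1))
(3) ((a + a) * 1)  =[mul_one →]=  (a + a)    ⊢ cost 13, within 13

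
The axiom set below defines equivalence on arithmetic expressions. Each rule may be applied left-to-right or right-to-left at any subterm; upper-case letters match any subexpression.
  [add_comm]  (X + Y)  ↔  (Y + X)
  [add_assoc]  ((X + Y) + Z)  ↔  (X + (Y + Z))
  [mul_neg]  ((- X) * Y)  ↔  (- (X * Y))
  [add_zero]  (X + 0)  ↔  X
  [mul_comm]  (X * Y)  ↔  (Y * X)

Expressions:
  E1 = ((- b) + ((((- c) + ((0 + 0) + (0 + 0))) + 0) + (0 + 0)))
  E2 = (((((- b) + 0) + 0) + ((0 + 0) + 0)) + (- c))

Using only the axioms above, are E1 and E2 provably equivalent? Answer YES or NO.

YES

(1) ((((- c) + ((0 + 0) + (0 + 0))) + 0) + (0 + 0))  =[add_assoc →]=  (((- c) + ((0 + 0) + (0 + 0))) + (0 + (0 + 0)))    ⊢ ((- b) + (((- c) + ((0 + 0) + (0 + 0))) + (0 + (0 + 0))))
(2) (0 + 0)  =[add_zero →]=  0    ⊢ ((- b) + (((- c) + ((0 + 0) + (0 + 0))) + (0 + 0)))
(3) (0 + 0)  =[add_zero →]=  0    ⊢ ((- b) + (((- c) + ((0 + 0) + (0 + 0))) + 0))
(4) (0 + 0)  =[add_zero →]=  0    ⊢ ((- b) + (((- c) + ((0 + 0) + 0)) + 0))
(5) (0 + 0)  =[add_zero →]=  0    ⊢ ((- b) + (((- c) + (0 + 0)) + 0))
(6) (0 + 0)  =[add_zero →]=  0    ⊢ ((- b) + (((- c) + 0) + 0))
(7) ((- c) + 0)  =[add_zero →]=  (- c)    ⊢ ((- b) + ((- c) + 0))
(8) ((- c) + 0)  =[add_zero →]=  (- c)    ⊢ ((- b) + (- c))
(9) (- b)  =[add_zero ←]=  ((- b) + 0)    ⊢ (((- b) + 0) + (- c))
(10) (- b)  =[add_zero ←]=  ((- b) + 0)    ⊢ ((((- b) + 0) + 0) + (- c))
(11) 0  =[add_zero ←]=  (0 + 0)    ⊢ ((((- b) + 0) + (0 + 0)) + (- c))
(12) (0 + 0)  =[add_zero ←]=  ((0 + 0) + 0)    ⊢ ((((- b) + 0) + ((0 + 0) + 0)) + (- c))
(13) (- b)  =[add_zero ←]=  ((- b) + 0)    ⊢ E2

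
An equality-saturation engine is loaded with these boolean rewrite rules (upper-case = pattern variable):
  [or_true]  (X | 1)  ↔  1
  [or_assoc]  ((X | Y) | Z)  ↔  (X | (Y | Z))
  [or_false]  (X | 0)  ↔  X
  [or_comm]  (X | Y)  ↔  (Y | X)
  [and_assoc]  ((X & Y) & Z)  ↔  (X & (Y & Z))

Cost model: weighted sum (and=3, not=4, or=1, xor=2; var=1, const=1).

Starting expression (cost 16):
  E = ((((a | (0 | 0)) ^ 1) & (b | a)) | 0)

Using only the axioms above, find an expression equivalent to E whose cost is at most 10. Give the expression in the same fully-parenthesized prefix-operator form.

(1) ((((a | (0 | 0)) ^ 1) & (b | a)) | 0)  =[or_false →]=  (((a | (0 | 0)) ^ 1) & (b | a))
(2) (0 | 0)  =[or_false →]=  0    ⊢ (((a | 0) ^ 1) & (b | a))
(3) (a | 0)  =[or_false →]=  a    ⊢ cost 10, within 10

((a ^ 1) & (b | a))   [cost 10]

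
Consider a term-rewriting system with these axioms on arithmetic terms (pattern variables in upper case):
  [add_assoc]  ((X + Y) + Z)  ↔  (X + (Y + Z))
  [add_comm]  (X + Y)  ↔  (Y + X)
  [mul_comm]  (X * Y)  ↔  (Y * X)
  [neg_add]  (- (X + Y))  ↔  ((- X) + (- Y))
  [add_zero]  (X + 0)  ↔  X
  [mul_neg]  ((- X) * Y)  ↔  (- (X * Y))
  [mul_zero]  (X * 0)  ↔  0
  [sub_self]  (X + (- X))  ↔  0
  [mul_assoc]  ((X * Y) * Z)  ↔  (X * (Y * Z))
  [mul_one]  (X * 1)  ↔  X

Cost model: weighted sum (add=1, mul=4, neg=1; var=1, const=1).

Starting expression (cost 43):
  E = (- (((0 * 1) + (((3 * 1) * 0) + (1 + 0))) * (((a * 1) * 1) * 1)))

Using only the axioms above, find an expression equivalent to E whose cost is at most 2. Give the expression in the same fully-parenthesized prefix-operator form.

(- a)   [cost 2]

step 1: mul_one (→) rewrites (3 * 1) into 3, now (- (((0 * 1) + ((3 * 0) + (1 + 0))) * (((a * 1) * 1) * 1)))
step 2: mul_zero (→) rewrites (3 * 0) into 0, now (- (((0 * 1) + (0 + (1 + 0))) * (((a * 1) * 1) * 1)))
step 3: add_comm (→) rewrites ((0 * 1) + (0 + (1 + 0))) into ((0 + (1 + 0)) + (0 * 1)), now (- (((0 + (1 + 0)) + (0 * 1)) * (((a * 1) * 1) * 1)))
step 4: add_comm (→) rewrites (1 + 0) into (0 + 1), now (- (((0 + (0 + 1)) + (0 * 1)) * (((a * 1) * 1) * 1)))
step 5: add_assoc (→) rewrites ((0 + (0 + 1)) + (0 * 1)) into (0 + ((0 + 1) + (0 * 1))), now (- ((0 + ((0 + 1) + (0 * 1))) * (((a * 1) * 1) * 1)))
step 6: mul_one (→) rewrites (0 * 1) into 0, now (- ((0 + ((0 + 1) + 0)) * (((a * 1) * 1) * 1)))
step 7: mul_one (→) rewrites (a * 1) into a, now (- ((0 + ((0 + 1) + 0)) * ((a * 1) * 1)))
step 8: add_comm (→) rewrites (0 + ((0 + 1) + 0)) into (((0 + 1) + 0) + 0), now (- ((((0 + 1) + 0) + 0) * ((a * 1) * 1)))
step 9: add_zero (→) rewrites (((0 + 1) + 0) + 0) into ((0 + 1) + 0), now (- (((0 + 1) + 0) * ((a * 1) * 1)))
step 10: add_comm (→) rewrites (0 + 1) into (1 + 0), now (- (((1 + 0) + 0) * ((a * 1) * 1)))
step 11: mul_comm (→) rewrites (((1 + 0) + 0) * ((a * 1) * 1)) into (((a * 1) * 1) * ((1 + 0) + 0)), now (- (((a * 1) * 1) * ((1 + 0) + 0)))
step 12: mul_one (→) rewrites ((a * 1) * 1) into (a * 1), now (- ((a * 1) * ((1 + 0) + 0)))
step 13: add_zero (→) rewrites ((1 + 0) + 0) into (1 + 0), now (- ((a * 1) * (1 + 0)))
step 14: add_zero (→) rewrites (1 + 0) into 1, now (- ((a * 1) * 1))
step 15: mul_one (→) rewrites (a * 1) into a, now (- (a * 1))
step 16: mul_one (→) rewrites (a * 1) into a, reaching cost 2 (bound 2)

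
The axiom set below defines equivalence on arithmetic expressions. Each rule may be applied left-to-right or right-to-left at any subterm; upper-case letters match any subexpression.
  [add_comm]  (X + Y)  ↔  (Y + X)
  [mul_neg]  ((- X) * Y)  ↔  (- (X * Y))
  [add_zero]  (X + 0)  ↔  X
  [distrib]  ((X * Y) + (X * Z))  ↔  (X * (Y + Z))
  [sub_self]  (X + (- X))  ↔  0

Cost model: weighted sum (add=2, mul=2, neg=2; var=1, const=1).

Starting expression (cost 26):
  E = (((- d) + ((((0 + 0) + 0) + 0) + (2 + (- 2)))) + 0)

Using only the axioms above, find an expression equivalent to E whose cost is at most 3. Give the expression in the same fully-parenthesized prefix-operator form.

step 1: add_zero (→) rewrites (((0 + 0) + 0) + 0) into ((0 + 0) + 0), now (((- d) + (((0 + 0) + 0) + (2 + (- 2)))) + 0)
step 2: add_zero (→) rewrites (((- d) + (((0 + 0) + 0) + (2 + (- 2)))) + 0) into ((- d) + (((0 + 0) + 0) + (2 + (- 2))))
step 3: sub_self (→) rewrites (2 + (- 2)) into 0, now ((- d) + (((0 + 0) + 0) + 0))
step 4: add_zero (→) rewrites ((0 + 0) + 0) into (0 + 0), now ((- d) + ((0 + 0) + 0))
step 5: add_zero (→) rewrites ((0 + 0) + 0) into (0 + 0), now ((- d) + (0 + 0))
step 6: add_zero (→) rewrites (0 + 0) into 0, now ((- d) + 0)
step 7: add_zero (→) rewrites ((- d) + 0) into (- d), reaching cost 3 (bound 3)

(- d)   [cost 3]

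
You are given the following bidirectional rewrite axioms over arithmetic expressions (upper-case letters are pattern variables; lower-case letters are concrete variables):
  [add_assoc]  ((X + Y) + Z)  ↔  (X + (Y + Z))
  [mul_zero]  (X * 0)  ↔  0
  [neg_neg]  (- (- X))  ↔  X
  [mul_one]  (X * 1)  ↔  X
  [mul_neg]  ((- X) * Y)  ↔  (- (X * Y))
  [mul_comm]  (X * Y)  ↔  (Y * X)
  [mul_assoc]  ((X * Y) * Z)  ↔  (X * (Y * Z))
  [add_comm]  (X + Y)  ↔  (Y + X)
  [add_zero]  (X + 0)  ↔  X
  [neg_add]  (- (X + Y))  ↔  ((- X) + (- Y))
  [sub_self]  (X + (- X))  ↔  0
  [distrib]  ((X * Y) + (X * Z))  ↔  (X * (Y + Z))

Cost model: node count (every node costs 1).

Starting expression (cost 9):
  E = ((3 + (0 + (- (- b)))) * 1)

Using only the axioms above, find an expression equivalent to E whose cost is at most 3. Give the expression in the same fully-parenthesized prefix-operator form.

(3 + b)   [cost 3]

(1) (- (- b))  =[neg_neg →]=  b    ⊢ ((3 + (0 + b)) * 1)
(2) (0 + b)  =[add_comm →]=  (b + 0)    ⊢ ((3 + (b + 0)) * 1)
(3) (b + 0)  =[add_zero →]=  b    ⊢ ((3 + b) * 1)
(4) ((3 + b) * 1)  =[mul_one →]=  (3 + b)    ⊢ cost 3, within 3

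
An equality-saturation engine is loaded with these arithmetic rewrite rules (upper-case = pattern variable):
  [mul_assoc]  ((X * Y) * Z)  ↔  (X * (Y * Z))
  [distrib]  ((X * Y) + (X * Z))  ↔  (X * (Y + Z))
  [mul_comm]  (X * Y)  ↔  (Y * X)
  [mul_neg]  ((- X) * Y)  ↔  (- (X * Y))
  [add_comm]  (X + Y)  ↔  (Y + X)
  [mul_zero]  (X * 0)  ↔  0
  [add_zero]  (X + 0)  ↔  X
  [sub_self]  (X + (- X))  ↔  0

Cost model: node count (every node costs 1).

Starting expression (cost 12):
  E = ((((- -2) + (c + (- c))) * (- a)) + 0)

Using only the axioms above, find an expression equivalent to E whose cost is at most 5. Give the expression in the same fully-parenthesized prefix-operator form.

((- -2) * (- a))   [cost 5]

1. [add_zero →] ((((- -2) + (c + (- c))) * (- a)) + 0)  →  (((- -2) + (c + (- c))) * (- a))
2. [sub_self →] (c + (- c))  →  0;  E = (((- -2) + 0) * (- a))
3. [add_zero →] ((- -2) + 0)  →  (- -2);  cost 5 ≤ 5, done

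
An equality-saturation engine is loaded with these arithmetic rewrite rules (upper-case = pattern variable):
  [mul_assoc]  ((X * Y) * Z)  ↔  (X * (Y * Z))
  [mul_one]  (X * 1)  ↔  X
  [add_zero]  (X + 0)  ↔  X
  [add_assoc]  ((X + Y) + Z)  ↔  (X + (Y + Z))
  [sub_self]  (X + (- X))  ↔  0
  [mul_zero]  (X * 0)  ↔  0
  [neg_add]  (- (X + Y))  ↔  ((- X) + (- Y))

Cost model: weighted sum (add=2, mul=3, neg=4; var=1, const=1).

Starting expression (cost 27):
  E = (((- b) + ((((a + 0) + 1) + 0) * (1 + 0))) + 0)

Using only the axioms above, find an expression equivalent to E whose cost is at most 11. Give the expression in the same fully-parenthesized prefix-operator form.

(1) (a + 0)  =[add_zero →]=  a    ⊢ (((- b) + (((a + 1) + 0) * (1 + 0))) + 0)
(2) (((- b) + (((a + 1) + 0) * (1 + 0))) + 0)  =[add_zero →]=  ((- b) + (((a + 1) + 0) * (1 + 0)))
(3) (1 + 0)  =[add_zero →]=  1    ⊢ ((- b) + (((a + 1) + 0) * 1))
(4) ((a + 1) + 0)  =[add_zero →]=  (a + 1)    ⊢ ((- b) + ((a + 1) * 1))
(5) ((a + 1) * 1)  =[mul_one →]=  (a + 1)    ⊢ cost 11, within 11

((- b) + (a + 1))   [cost 11]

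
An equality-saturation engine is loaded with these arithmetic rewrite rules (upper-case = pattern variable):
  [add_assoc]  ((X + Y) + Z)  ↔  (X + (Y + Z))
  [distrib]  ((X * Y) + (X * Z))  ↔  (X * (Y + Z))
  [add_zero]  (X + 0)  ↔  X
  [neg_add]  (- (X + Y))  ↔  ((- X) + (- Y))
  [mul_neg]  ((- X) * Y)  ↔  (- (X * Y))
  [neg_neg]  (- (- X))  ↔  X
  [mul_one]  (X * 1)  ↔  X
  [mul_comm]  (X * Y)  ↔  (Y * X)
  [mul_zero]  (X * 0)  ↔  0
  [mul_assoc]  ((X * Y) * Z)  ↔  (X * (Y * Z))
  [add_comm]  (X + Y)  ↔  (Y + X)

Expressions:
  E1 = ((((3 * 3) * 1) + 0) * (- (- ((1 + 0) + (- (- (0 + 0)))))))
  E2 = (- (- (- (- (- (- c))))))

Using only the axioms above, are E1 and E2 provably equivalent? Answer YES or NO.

Every axiom is a valid identity, so a rewrite proof would force E1 and E2 to agree under every assignment.
At c=0: E1 = 9 but E2 = 0; they differ, so no derivation exists.

NO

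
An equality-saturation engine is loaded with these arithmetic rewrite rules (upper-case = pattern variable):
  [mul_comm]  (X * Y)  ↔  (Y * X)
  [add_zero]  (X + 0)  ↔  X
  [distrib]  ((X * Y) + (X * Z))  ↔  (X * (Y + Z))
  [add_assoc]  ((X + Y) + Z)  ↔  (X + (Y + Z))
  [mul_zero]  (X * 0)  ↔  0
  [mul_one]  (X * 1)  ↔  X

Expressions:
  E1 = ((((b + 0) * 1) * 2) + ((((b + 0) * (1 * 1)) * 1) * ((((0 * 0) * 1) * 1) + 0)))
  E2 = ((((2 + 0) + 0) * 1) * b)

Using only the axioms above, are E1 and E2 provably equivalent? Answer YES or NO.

YES

step 1: mul_zero (→) rewrites (0 * 0) into 0, now ((((b + 0) * 1) * 2) + ((((b + 0) * (1 * 1)) * 1) * (((0 * 1) * 1) + 0)))
step 2: add_zero (→) rewrites (((0 * 1) * 1) + 0) into ((0 * 1) * 1), now ((((b + 0) * 1) * 2) + ((((b + 0) * (1 * 1)) * 1) * ((0 * 1) * 1)))
step 3: mul_one (→) rewrites ((b + 0) * 1) into (b + 0), now (((b + 0) * 2) + ((((b + 0) * (1 * 1)) * 1) * ((0 * 1) * 1)))
step 4: add_zero (→) rewrites (b + 0) into b, now ((b * 2) + ((((b + 0) * (1 * 1)) * 1) * ((0 * 1) * 1)))
step 5: mul_one (→) rewrites (0 * 1) into 0, now ((b * 2) + ((((b + 0) * (1 * 1)) * 1) * (0 * 1)))
step 6: mul_one (→) rewrites (1 * 1) into 1, now ((b * 2) + ((((b + 0) * 1) * 1) * (0 * 1)))
step 7: mul_one (→) rewrites ((b + 0) * 1) into (b + 0), now ((b * 2) + (((b + 0) * 1) * (0 * 1)))
step 8: mul_one (→) rewrites ((b + 0) * 1) into (b + 0), now ((b * 2) + ((b + 0) * (0 * 1)))
step 9: mul_one (→) rewrites (0 * 1) into 0, now ((b * 2) + ((b + 0) * 0))
step 10: add_zero (→) rewrites (b + 0) into b, now ((b * 2) + (b * 0))
step 11: distrib (→) rewrites ((b * 2) + (b * 0)) into (b * (2 + 0))
step 12: add_zero (→) rewrites (2 + 0) into 2, now (b * 2)
step 13: mul_comm (→) rewrites (b * 2) into (2 * b)
step 14: mul_one (←) rewrites 2 into (2 * 1), now ((2 * 1) * b)
step 15: add_zero (←) rewrites 2 into (2 + 0), now (((2 + 0) * 1) * b)
step 16: add_zero (←) rewrites (2 + 0) into ((2 + 0) + 0), which is E2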